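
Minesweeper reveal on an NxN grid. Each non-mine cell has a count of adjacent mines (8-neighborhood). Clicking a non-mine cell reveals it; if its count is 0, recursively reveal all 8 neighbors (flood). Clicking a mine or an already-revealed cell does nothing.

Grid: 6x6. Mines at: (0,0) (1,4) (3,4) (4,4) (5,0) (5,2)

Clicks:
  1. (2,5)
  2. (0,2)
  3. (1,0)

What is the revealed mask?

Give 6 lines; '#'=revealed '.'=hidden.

Answer: .###..
####..
####.#
####..
####..
......

Derivation:
Click 1 (2,5) count=2: revealed 1 new [(2,5)] -> total=1
Click 2 (0,2) count=0: revealed 19 new [(0,1) (0,2) (0,3) (1,0) (1,1) (1,2) (1,3) (2,0) (2,1) (2,2) (2,3) (3,0) (3,1) (3,2) (3,3) (4,0) (4,1) (4,2) (4,3)] -> total=20
Click 3 (1,0) count=1: revealed 0 new [(none)] -> total=20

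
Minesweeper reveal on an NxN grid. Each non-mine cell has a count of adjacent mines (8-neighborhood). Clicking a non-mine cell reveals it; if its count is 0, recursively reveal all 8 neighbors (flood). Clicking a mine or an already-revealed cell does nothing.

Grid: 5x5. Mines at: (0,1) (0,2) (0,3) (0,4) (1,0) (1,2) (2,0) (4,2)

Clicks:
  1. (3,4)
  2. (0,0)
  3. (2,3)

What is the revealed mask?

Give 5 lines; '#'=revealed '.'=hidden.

Answer: #....
...##
...##
...##
...##

Derivation:
Click 1 (3,4) count=0: revealed 8 new [(1,3) (1,4) (2,3) (2,4) (3,3) (3,4) (4,3) (4,4)] -> total=8
Click 2 (0,0) count=2: revealed 1 new [(0,0)] -> total=9
Click 3 (2,3) count=1: revealed 0 new [(none)] -> total=9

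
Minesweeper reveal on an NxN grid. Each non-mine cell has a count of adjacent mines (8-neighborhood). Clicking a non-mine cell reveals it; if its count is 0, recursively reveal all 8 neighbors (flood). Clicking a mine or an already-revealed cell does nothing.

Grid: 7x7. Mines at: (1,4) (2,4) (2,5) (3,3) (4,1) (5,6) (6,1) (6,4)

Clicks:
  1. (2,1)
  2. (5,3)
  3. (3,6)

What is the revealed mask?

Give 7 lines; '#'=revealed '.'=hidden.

Click 1 (2,1) count=0: revealed 15 new [(0,0) (0,1) (0,2) (0,3) (1,0) (1,1) (1,2) (1,3) (2,0) (2,1) (2,2) (2,3) (3,0) (3,1) (3,2)] -> total=15
Click 2 (5,3) count=1: revealed 1 new [(5,3)] -> total=16
Click 3 (3,6) count=1: revealed 1 new [(3,6)] -> total=17

Answer: ####...
####...
####...
###...#
.......
...#...
.......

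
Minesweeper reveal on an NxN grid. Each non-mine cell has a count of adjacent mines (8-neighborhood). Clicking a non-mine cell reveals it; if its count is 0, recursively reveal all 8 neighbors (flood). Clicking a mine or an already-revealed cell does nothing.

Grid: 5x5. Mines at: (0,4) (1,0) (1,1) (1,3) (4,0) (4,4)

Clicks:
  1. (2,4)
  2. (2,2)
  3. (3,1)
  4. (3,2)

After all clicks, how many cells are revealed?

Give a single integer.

Click 1 (2,4) count=1: revealed 1 new [(2,4)] -> total=1
Click 2 (2,2) count=2: revealed 1 new [(2,2)] -> total=2
Click 3 (3,1) count=1: revealed 1 new [(3,1)] -> total=3
Click 4 (3,2) count=0: revealed 7 new [(2,1) (2,3) (3,2) (3,3) (4,1) (4,2) (4,3)] -> total=10

Answer: 10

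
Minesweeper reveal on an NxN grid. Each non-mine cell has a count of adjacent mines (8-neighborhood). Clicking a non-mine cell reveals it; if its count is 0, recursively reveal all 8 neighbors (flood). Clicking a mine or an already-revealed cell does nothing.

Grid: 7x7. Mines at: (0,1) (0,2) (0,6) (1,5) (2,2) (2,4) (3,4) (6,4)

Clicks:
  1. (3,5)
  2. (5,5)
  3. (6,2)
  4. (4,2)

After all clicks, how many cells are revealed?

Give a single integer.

Answer: 22

Derivation:
Click 1 (3,5) count=2: revealed 1 new [(3,5)] -> total=1
Click 2 (5,5) count=1: revealed 1 new [(5,5)] -> total=2
Click 3 (6,2) count=0: revealed 20 new [(1,0) (1,1) (2,0) (2,1) (3,0) (3,1) (3,2) (3,3) (4,0) (4,1) (4,2) (4,3) (5,0) (5,1) (5,2) (5,3) (6,0) (6,1) (6,2) (6,3)] -> total=22
Click 4 (4,2) count=0: revealed 0 new [(none)] -> total=22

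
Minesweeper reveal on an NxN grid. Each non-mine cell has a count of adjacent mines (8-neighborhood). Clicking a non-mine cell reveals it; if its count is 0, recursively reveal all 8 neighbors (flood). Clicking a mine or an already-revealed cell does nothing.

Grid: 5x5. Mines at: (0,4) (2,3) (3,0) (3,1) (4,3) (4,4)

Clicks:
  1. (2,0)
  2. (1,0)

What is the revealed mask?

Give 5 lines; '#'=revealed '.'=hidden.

Click 1 (2,0) count=2: revealed 1 new [(2,0)] -> total=1
Click 2 (1,0) count=0: revealed 10 new [(0,0) (0,1) (0,2) (0,3) (1,0) (1,1) (1,2) (1,3) (2,1) (2,2)] -> total=11

Answer: ####.
####.
###..
.....
.....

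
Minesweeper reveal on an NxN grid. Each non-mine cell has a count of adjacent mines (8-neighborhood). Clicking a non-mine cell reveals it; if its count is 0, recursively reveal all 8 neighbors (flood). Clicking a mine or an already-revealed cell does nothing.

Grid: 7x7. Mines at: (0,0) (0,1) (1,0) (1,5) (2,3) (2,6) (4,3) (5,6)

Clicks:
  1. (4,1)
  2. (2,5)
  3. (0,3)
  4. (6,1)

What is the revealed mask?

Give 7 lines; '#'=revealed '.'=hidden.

Click 1 (4,1) count=0: revealed 21 new [(2,0) (2,1) (2,2) (3,0) (3,1) (3,2) (4,0) (4,1) (4,2) (5,0) (5,1) (5,2) (5,3) (5,4) (5,5) (6,0) (6,1) (6,2) (6,3) (6,4) (6,5)] -> total=21
Click 2 (2,5) count=2: revealed 1 new [(2,5)] -> total=22
Click 3 (0,3) count=0: revealed 6 new [(0,2) (0,3) (0,4) (1,2) (1,3) (1,4)] -> total=28
Click 4 (6,1) count=0: revealed 0 new [(none)] -> total=28

Answer: ..###..
..###..
###..#.
###....
###....
######.
######.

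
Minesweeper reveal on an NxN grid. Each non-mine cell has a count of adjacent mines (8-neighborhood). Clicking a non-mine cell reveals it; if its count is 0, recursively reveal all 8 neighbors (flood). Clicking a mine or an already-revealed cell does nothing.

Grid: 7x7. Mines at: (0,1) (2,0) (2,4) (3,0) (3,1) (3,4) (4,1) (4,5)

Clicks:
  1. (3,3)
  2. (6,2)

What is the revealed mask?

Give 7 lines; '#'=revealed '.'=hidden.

Click 1 (3,3) count=2: revealed 1 new [(3,3)] -> total=1
Click 2 (6,2) count=0: revealed 17 new [(4,2) (4,3) (4,4) (5,0) (5,1) (5,2) (5,3) (5,4) (5,5) (5,6) (6,0) (6,1) (6,2) (6,3) (6,4) (6,5) (6,6)] -> total=18

Answer: .......
.......
.......
...#...
..###..
#######
#######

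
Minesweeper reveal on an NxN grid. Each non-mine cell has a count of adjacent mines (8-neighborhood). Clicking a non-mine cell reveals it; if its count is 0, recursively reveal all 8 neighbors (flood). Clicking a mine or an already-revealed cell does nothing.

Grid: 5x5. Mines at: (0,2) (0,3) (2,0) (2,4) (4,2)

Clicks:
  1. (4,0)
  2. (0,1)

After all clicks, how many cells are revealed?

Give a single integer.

Answer: 5

Derivation:
Click 1 (4,0) count=0: revealed 4 new [(3,0) (3,1) (4,0) (4,1)] -> total=4
Click 2 (0,1) count=1: revealed 1 new [(0,1)] -> total=5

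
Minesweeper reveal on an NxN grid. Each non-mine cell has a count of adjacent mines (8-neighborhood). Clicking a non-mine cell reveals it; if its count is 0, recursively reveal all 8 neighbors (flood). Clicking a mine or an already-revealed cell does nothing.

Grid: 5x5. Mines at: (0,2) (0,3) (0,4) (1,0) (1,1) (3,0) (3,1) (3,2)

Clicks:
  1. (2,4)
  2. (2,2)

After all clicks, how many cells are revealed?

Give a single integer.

Answer: 9

Derivation:
Click 1 (2,4) count=0: revealed 8 new [(1,3) (1,4) (2,3) (2,4) (3,3) (3,4) (4,3) (4,4)] -> total=8
Click 2 (2,2) count=3: revealed 1 new [(2,2)] -> total=9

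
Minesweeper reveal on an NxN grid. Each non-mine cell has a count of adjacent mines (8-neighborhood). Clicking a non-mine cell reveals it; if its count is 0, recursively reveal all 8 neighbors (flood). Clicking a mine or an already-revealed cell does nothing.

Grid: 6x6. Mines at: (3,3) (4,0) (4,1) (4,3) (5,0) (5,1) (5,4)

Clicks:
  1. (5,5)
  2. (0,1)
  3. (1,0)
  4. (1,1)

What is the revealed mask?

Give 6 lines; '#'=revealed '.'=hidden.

Answer: ######
######
######
###.##
....##
.....#

Derivation:
Click 1 (5,5) count=1: revealed 1 new [(5,5)] -> total=1
Click 2 (0,1) count=0: revealed 25 new [(0,0) (0,1) (0,2) (0,3) (0,4) (0,5) (1,0) (1,1) (1,2) (1,3) (1,4) (1,5) (2,0) (2,1) (2,2) (2,3) (2,4) (2,5) (3,0) (3,1) (3,2) (3,4) (3,5) (4,4) (4,5)] -> total=26
Click 3 (1,0) count=0: revealed 0 new [(none)] -> total=26
Click 4 (1,1) count=0: revealed 0 new [(none)] -> total=26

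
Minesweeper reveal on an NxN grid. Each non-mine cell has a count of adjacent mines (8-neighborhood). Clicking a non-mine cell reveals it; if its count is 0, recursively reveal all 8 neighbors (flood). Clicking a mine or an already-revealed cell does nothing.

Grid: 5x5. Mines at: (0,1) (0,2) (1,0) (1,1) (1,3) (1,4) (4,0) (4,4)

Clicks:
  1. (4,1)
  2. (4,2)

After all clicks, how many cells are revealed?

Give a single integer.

Answer: 9

Derivation:
Click 1 (4,1) count=1: revealed 1 new [(4,1)] -> total=1
Click 2 (4,2) count=0: revealed 8 new [(2,1) (2,2) (2,3) (3,1) (3,2) (3,3) (4,2) (4,3)] -> total=9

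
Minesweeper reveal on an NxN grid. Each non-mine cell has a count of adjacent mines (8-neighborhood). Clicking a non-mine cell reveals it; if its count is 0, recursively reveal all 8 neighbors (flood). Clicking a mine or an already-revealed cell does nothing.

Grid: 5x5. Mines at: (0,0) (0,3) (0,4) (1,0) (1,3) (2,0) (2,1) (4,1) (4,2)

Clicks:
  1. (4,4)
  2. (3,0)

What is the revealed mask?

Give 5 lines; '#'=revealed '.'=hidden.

Click 1 (4,4) count=0: revealed 6 new [(2,3) (2,4) (3,3) (3,4) (4,3) (4,4)] -> total=6
Click 2 (3,0) count=3: revealed 1 new [(3,0)] -> total=7

Answer: .....
.....
...##
#..##
...##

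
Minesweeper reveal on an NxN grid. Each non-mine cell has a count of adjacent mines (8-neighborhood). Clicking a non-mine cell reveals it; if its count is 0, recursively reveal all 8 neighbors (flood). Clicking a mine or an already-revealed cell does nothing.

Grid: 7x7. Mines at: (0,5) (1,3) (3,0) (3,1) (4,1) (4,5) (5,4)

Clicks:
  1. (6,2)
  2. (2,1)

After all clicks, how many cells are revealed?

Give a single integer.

Answer: 9

Derivation:
Click 1 (6,2) count=0: revealed 8 new [(5,0) (5,1) (5,2) (5,3) (6,0) (6,1) (6,2) (6,3)] -> total=8
Click 2 (2,1) count=2: revealed 1 new [(2,1)] -> total=9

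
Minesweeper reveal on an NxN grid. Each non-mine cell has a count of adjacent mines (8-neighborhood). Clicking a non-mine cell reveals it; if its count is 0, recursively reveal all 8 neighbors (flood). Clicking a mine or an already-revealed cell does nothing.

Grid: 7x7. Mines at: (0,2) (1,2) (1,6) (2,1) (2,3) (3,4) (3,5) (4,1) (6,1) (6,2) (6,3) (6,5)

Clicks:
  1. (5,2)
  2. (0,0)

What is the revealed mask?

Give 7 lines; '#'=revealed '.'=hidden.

Answer: ##.....
##.....
.......
.......
.......
..#....
.......

Derivation:
Click 1 (5,2) count=4: revealed 1 new [(5,2)] -> total=1
Click 2 (0,0) count=0: revealed 4 new [(0,0) (0,1) (1,0) (1,1)] -> total=5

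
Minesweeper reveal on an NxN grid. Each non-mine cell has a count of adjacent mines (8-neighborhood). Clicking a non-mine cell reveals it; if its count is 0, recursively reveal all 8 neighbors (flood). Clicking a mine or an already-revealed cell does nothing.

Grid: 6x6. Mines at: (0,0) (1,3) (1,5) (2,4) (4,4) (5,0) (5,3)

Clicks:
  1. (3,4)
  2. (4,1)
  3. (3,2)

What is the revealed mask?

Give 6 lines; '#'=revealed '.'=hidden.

Answer: ......
###...
####..
#####.
####..
......

Derivation:
Click 1 (3,4) count=2: revealed 1 new [(3,4)] -> total=1
Click 2 (4,1) count=1: revealed 1 new [(4,1)] -> total=2
Click 3 (3,2) count=0: revealed 14 new [(1,0) (1,1) (1,2) (2,0) (2,1) (2,2) (2,3) (3,0) (3,1) (3,2) (3,3) (4,0) (4,2) (4,3)] -> total=16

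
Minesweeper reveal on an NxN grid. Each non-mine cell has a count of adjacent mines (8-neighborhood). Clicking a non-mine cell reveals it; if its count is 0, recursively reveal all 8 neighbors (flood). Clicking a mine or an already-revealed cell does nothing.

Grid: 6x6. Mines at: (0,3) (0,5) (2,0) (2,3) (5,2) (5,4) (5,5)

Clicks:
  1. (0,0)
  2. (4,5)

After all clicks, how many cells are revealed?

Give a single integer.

Answer: 7

Derivation:
Click 1 (0,0) count=0: revealed 6 new [(0,0) (0,1) (0,2) (1,0) (1,1) (1,2)] -> total=6
Click 2 (4,5) count=2: revealed 1 new [(4,5)] -> total=7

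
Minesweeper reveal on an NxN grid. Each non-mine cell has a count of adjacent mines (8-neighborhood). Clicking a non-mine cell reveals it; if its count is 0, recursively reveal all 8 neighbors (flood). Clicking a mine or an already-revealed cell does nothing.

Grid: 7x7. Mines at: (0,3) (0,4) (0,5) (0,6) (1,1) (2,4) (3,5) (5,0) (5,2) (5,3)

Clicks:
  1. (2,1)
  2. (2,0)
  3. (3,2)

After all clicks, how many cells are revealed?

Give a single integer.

Answer: 12

Derivation:
Click 1 (2,1) count=1: revealed 1 new [(2,1)] -> total=1
Click 2 (2,0) count=1: revealed 1 new [(2,0)] -> total=2
Click 3 (3,2) count=0: revealed 10 new [(2,2) (2,3) (3,0) (3,1) (3,2) (3,3) (4,0) (4,1) (4,2) (4,3)] -> total=12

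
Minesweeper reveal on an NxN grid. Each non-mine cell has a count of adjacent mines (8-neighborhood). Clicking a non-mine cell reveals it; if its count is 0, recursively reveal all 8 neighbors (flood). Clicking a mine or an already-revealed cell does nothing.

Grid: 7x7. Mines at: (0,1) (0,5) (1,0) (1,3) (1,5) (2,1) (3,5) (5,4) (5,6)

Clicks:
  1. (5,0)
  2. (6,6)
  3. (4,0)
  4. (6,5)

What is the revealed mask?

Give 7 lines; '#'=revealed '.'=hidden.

Click 1 (5,0) count=0: revealed 21 new [(2,2) (2,3) (2,4) (3,0) (3,1) (3,2) (3,3) (3,4) (4,0) (4,1) (4,2) (4,3) (4,4) (5,0) (5,1) (5,2) (5,3) (6,0) (6,1) (6,2) (6,3)] -> total=21
Click 2 (6,6) count=1: revealed 1 new [(6,6)] -> total=22
Click 3 (4,0) count=0: revealed 0 new [(none)] -> total=22
Click 4 (6,5) count=2: revealed 1 new [(6,5)] -> total=23

Answer: .......
.......
..###..
#####..
#####..
####...
####.##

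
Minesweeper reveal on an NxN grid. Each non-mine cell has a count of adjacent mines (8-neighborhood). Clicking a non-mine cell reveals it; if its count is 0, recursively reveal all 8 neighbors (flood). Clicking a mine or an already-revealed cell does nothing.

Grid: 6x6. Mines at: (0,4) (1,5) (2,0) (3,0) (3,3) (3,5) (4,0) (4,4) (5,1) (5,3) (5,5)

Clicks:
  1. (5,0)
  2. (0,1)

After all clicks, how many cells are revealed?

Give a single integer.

Click 1 (5,0) count=2: revealed 1 new [(5,0)] -> total=1
Click 2 (0,1) count=0: revealed 11 new [(0,0) (0,1) (0,2) (0,3) (1,0) (1,1) (1,2) (1,3) (2,1) (2,2) (2,3)] -> total=12

Answer: 12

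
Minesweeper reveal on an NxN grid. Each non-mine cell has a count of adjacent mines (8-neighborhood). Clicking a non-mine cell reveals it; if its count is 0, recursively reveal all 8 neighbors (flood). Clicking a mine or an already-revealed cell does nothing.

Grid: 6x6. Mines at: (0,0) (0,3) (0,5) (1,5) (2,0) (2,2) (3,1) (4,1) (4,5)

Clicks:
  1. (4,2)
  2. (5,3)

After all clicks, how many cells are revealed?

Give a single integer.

Answer: 9

Derivation:
Click 1 (4,2) count=2: revealed 1 new [(4,2)] -> total=1
Click 2 (5,3) count=0: revealed 8 new [(3,2) (3,3) (3,4) (4,3) (4,4) (5,2) (5,3) (5,4)] -> total=9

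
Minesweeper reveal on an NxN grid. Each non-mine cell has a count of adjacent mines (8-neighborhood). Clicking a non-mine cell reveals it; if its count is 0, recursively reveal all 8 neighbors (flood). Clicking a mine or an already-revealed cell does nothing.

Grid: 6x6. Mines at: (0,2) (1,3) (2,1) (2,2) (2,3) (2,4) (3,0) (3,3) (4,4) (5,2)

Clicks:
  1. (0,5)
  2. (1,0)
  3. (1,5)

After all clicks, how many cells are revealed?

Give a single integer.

Click 1 (0,5) count=0: revealed 4 new [(0,4) (0,5) (1,4) (1,5)] -> total=4
Click 2 (1,0) count=1: revealed 1 new [(1,0)] -> total=5
Click 3 (1,5) count=1: revealed 0 new [(none)] -> total=5

Answer: 5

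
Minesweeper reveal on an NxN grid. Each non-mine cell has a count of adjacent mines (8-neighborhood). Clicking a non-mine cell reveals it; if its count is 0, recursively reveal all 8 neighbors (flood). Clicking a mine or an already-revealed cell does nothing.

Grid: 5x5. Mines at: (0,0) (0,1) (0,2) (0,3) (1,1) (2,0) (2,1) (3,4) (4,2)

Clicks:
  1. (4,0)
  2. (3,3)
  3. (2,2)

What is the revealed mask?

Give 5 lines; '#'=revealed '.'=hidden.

Answer: .....
.....
..#..
##.#.
##...

Derivation:
Click 1 (4,0) count=0: revealed 4 new [(3,0) (3,1) (4,0) (4,1)] -> total=4
Click 2 (3,3) count=2: revealed 1 new [(3,3)] -> total=5
Click 3 (2,2) count=2: revealed 1 new [(2,2)] -> total=6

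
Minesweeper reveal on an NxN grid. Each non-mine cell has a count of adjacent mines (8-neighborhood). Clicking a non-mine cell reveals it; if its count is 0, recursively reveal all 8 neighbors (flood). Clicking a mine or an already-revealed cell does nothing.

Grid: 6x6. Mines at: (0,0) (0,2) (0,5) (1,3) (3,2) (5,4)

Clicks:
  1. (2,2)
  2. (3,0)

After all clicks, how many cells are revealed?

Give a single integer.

Answer: 15

Derivation:
Click 1 (2,2) count=2: revealed 1 new [(2,2)] -> total=1
Click 2 (3,0) count=0: revealed 14 new [(1,0) (1,1) (2,0) (2,1) (3,0) (3,1) (4,0) (4,1) (4,2) (4,3) (5,0) (5,1) (5,2) (5,3)] -> total=15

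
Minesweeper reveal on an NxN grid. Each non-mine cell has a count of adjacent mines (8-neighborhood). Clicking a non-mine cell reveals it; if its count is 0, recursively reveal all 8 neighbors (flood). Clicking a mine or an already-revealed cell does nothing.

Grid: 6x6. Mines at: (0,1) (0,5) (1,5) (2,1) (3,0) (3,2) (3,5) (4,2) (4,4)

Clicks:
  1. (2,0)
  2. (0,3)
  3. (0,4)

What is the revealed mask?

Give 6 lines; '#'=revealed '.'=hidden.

Answer: ..###.
..###.
#.###.
......
......
......

Derivation:
Click 1 (2,0) count=2: revealed 1 new [(2,0)] -> total=1
Click 2 (0,3) count=0: revealed 9 new [(0,2) (0,3) (0,4) (1,2) (1,3) (1,4) (2,2) (2,3) (2,4)] -> total=10
Click 3 (0,4) count=2: revealed 0 new [(none)] -> total=10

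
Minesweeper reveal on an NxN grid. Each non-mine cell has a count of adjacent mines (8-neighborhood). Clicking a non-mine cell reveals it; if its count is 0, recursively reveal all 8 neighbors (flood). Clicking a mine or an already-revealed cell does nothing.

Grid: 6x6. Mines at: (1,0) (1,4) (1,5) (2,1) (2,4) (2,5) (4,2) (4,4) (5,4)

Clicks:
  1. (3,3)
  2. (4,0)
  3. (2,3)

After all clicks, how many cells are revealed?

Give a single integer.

Click 1 (3,3) count=3: revealed 1 new [(3,3)] -> total=1
Click 2 (4,0) count=0: revealed 6 new [(3,0) (3,1) (4,0) (4,1) (5,0) (5,1)] -> total=7
Click 3 (2,3) count=2: revealed 1 new [(2,3)] -> total=8

Answer: 8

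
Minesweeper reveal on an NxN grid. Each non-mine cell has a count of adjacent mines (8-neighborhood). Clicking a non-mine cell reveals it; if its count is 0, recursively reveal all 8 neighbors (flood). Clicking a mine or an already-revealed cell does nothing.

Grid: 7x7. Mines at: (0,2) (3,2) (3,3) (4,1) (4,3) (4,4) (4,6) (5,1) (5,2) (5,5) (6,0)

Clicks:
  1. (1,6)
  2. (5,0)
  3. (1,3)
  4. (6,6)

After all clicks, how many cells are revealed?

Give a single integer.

Answer: 17

Derivation:
Click 1 (1,6) count=0: revealed 15 new [(0,3) (0,4) (0,5) (0,6) (1,3) (1,4) (1,5) (1,6) (2,3) (2,4) (2,5) (2,6) (3,4) (3,5) (3,6)] -> total=15
Click 2 (5,0) count=3: revealed 1 new [(5,0)] -> total=16
Click 3 (1,3) count=1: revealed 0 new [(none)] -> total=16
Click 4 (6,6) count=1: revealed 1 new [(6,6)] -> total=17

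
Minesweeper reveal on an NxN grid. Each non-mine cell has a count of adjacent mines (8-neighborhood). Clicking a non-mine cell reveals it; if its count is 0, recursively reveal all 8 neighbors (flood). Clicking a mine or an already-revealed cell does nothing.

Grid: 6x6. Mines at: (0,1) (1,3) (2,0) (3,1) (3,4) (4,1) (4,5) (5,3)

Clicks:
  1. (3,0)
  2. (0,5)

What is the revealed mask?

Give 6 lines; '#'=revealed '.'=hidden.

Answer: ....##
....##
....##
#.....
......
......

Derivation:
Click 1 (3,0) count=3: revealed 1 new [(3,0)] -> total=1
Click 2 (0,5) count=0: revealed 6 new [(0,4) (0,5) (1,4) (1,5) (2,4) (2,5)] -> total=7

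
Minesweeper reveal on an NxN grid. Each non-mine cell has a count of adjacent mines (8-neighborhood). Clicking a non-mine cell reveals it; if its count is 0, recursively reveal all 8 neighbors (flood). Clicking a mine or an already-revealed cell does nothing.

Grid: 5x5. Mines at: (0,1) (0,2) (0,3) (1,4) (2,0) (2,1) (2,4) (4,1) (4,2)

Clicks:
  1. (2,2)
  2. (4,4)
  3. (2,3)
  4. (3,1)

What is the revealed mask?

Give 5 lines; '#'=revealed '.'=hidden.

Answer: .....
.....
..##.
.#.##
...##

Derivation:
Click 1 (2,2) count=1: revealed 1 new [(2,2)] -> total=1
Click 2 (4,4) count=0: revealed 4 new [(3,3) (3,4) (4,3) (4,4)] -> total=5
Click 3 (2,3) count=2: revealed 1 new [(2,3)] -> total=6
Click 4 (3,1) count=4: revealed 1 new [(3,1)] -> total=7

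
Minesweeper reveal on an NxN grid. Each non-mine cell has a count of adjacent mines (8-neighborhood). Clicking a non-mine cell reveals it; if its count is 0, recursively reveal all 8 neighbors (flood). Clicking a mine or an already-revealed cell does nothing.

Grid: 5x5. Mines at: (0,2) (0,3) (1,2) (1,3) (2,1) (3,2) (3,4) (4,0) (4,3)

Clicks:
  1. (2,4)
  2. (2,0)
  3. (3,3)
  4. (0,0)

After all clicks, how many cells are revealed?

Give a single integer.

Answer: 7

Derivation:
Click 1 (2,4) count=2: revealed 1 new [(2,4)] -> total=1
Click 2 (2,0) count=1: revealed 1 new [(2,0)] -> total=2
Click 3 (3,3) count=3: revealed 1 new [(3,3)] -> total=3
Click 4 (0,0) count=0: revealed 4 new [(0,0) (0,1) (1,0) (1,1)] -> total=7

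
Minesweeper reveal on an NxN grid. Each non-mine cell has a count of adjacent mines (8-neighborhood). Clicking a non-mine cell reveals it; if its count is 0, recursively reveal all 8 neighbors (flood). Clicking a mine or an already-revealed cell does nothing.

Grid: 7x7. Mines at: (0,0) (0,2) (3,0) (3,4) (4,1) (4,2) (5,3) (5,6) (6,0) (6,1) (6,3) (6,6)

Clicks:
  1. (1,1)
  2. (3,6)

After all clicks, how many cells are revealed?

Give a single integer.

Click 1 (1,1) count=2: revealed 1 new [(1,1)] -> total=1
Click 2 (3,6) count=0: revealed 16 new [(0,3) (0,4) (0,5) (0,6) (1,3) (1,4) (1,5) (1,6) (2,3) (2,4) (2,5) (2,6) (3,5) (3,6) (4,5) (4,6)] -> total=17

Answer: 17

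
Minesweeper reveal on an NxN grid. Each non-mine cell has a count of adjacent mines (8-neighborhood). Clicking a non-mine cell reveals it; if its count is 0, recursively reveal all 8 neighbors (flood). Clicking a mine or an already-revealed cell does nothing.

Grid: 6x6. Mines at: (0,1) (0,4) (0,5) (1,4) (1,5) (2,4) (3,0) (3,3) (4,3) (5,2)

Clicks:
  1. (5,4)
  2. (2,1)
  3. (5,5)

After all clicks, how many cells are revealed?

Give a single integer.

Click 1 (5,4) count=1: revealed 1 new [(5,4)] -> total=1
Click 2 (2,1) count=1: revealed 1 new [(2,1)] -> total=2
Click 3 (5,5) count=0: revealed 5 new [(3,4) (3,5) (4,4) (4,5) (5,5)] -> total=7

Answer: 7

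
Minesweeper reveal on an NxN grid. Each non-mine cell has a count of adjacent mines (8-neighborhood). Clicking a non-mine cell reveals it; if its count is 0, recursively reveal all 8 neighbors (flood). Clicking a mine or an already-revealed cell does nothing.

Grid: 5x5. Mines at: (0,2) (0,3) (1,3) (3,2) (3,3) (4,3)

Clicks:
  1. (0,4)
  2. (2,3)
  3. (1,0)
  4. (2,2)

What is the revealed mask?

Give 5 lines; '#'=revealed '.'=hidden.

Answer: ##..#
##...
####.
##...
##...

Derivation:
Click 1 (0,4) count=2: revealed 1 new [(0,4)] -> total=1
Click 2 (2,3) count=3: revealed 1 new [(2,3)] -> total=2
Click 3 (1,0) count=0: revealed 10 new [(0,0) (0,1) (1,0) (1,1) (2,0) (2,1) (3,0) (3,1) (4,0) (4,1)] -> total=12
Click 4 (2,2) count=3: revealed 1 new [(2,2)] -> total=13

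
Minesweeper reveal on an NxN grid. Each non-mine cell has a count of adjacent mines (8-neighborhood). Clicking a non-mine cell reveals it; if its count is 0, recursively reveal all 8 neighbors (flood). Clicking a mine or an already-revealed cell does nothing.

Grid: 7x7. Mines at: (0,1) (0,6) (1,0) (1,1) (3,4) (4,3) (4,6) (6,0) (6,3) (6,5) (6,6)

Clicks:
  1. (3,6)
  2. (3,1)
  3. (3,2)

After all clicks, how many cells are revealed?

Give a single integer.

Answer: 13

Derivation:
Click 1 (3,6) count=1: revealed 1 new [(3,6)] -> total=1
Click 2 (3,1) count=0: revealed 12 new [(2,0) (2,1) (2,2) (3,0) (3,1) (3,2) (4,0) (4,1) (4,2) (5,0) (5,1) (5,2)] -> total=13
Click 3 (3,2) count=1: revealed 0 new [(none)] -> total=13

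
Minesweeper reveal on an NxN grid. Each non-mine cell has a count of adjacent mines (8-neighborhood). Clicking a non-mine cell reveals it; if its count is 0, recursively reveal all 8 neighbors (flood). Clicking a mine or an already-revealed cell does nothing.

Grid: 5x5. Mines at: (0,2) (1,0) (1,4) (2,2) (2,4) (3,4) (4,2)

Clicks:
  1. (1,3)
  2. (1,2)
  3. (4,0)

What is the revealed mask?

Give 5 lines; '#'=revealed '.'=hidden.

Click 1 (1,3) count=4: revealed 1 new [(1,3)] -> total=1
Click 2 (1,2) count=2: revealed 1 new [(1,2)] -> total=2
Click 3 (4,0) count=0: revealed 6 new [(2,0) (2,1) (3,0) (3,1) (4,0) (4,1)] -> total=8

Answer: .....
..##.
##...
##...
##...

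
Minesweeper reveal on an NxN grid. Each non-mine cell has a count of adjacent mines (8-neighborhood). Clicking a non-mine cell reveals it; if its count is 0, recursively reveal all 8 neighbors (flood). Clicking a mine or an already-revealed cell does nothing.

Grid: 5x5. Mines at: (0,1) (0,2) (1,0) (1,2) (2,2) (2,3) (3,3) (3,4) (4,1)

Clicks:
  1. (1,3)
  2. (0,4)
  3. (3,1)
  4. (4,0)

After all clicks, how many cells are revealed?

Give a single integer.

Click 1 (1,3) count=4: revealed 1 new [(1,3)] -> total=1
Click 2 (0,4) count=0: revealed 3 new [(0,3) (0,4) (1,4)] -> total=4
Click 3 (3,1) count=2: revealed 1 new [(3,1)] -> total=5
Click 4 (4,0) count=1: revealed 1 new [(4,0)] -> total=6

Answer: 6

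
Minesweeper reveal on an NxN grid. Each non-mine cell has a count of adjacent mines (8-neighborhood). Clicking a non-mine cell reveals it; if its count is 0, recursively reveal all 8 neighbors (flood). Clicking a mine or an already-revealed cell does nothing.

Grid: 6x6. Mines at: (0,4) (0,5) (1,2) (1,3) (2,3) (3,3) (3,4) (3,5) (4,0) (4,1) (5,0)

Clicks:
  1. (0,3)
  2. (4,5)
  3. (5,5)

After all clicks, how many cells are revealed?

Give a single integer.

Answer: 9

Derivation:
Click 1 (0,3) count=3: revealed 1 new [(0,3)] -> total=1
Click 2 (4,5) count=2: revealed 1 new [(4,5)] -> total=2
Click 3 (5,5) count=0: revealed 7 new [(4,2) (4,3) (4,4) (5,2) (5,3) (5,4) (5,5)] -> total=9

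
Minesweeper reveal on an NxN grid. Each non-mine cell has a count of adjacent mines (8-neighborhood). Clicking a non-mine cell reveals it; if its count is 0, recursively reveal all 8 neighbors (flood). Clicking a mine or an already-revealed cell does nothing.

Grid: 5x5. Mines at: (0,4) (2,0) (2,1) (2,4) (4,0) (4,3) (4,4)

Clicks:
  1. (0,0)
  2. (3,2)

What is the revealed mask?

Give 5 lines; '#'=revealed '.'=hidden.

Answer: ####.
####.
.....
..#..
.....

Derivation:
Click 1 (0,0) count=0: revealed 8 new [(0,0) (0,1) (0,2) (0,3) (1,0) (1,1) (1,2) (1,3)] -> total=8
Click 2 (3,2) count=2: revealed 1 new [(3,2)] -> total=9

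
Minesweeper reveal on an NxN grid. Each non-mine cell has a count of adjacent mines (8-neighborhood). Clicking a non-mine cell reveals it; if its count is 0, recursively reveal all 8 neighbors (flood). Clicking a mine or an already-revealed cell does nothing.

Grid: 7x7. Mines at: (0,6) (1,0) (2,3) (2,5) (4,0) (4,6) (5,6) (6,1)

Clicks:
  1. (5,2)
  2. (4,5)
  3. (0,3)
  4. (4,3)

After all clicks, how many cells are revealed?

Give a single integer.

Click 1 (5,2) count=1: revealed 1 new [(5,2)] -> total=1
Click 2 (4,5) count=2: revealed 1 new [(4,5)] -> total=2
Click 3 (0,3) count=0: revealed 10 new [(0,1) (0,2) (0,3) (0,4) (0,5) (1,1) (1,2) (1,3) (1,4) (1,5)] -> total=12
Click 4 (4,3) count=0: revealed 17 new [(3,1) (3,2) (3,3) (3,4) (3,5) (4,1) (4,2) (4,3) (4,4) (5,1) (5,3) (5,4) (5,5) (6,2) (6,3) (6,4) (6,5)] -> total=29

Answer: 29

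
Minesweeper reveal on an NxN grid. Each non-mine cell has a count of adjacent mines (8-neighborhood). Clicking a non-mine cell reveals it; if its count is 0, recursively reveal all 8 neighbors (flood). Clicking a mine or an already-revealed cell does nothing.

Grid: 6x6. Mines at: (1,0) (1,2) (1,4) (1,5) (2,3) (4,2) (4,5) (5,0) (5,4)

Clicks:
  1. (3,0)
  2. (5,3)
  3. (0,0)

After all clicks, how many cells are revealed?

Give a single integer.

Answer: 8

Derivation:
Click 1 (3,0) count=0: revealed 6 new [(2,0) (2,1) (3,0) (3,1) (4,0) (4,1)] -> total=6
Click 2 (5,3) count=2: revealed 1 new [(5,3)] -> total=7
Click 3 (0,0) count=1: revealed 1 new [(0,0)] -> total=8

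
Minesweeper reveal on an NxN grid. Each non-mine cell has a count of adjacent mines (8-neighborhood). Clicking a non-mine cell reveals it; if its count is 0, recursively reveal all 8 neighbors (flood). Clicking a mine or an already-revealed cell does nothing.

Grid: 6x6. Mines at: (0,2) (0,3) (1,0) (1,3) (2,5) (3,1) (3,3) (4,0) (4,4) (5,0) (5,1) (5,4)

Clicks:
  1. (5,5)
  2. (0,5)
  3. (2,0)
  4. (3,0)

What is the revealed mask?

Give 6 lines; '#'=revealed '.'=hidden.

Answer: ....##
....##
#.....
#.....
......
.....#

Derivation:
Click 1 (5,5) count=2: revealed 1 new [(5,5)] -> total=1
Click 2 (0,5) count=0: revealed 4 new [(0,4) (0,5) (1,4) (1,5)] -> total=5
Click 3 (2,0) count=2: revealed 1 new [(2,0)] -> total=6
Click 4 (3,0) count=2: revealed 1 new [(3,0)] -> total=7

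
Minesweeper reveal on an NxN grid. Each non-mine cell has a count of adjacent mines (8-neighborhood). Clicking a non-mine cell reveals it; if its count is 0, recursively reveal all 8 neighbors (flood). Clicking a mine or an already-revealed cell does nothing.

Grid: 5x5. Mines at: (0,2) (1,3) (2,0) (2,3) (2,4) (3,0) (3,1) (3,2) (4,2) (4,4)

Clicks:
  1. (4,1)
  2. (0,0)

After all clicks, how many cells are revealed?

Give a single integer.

Click 1 (4,1) count=4: revealed 1 new [(4,1)] -> total=1
Click 2 (0,0) count=0: revealed 4 new [(0,0) (0,1) (1,0) (1,1)] -> total=5

Answer: 5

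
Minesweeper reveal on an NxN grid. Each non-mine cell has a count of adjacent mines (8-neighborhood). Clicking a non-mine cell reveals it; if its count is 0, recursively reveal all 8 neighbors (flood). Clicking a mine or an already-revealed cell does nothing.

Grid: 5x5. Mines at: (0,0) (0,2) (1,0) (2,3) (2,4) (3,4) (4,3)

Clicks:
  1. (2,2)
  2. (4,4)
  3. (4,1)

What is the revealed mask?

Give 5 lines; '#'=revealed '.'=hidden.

Click 1 (2,2) count=1: revealed 1 new [(2,2)] -> total=1
Click 2 (4,4) count=2: revealed 1 new [(4,4)] -> total=2
Click 3 (4,1) count=0: revealed 8 new [(2,0) (2,1) (3,0) (3,1) (3,2) (4,0) (4,1) (4,2)] -> total=10

Answer: .....
.....
###..
###..
###.#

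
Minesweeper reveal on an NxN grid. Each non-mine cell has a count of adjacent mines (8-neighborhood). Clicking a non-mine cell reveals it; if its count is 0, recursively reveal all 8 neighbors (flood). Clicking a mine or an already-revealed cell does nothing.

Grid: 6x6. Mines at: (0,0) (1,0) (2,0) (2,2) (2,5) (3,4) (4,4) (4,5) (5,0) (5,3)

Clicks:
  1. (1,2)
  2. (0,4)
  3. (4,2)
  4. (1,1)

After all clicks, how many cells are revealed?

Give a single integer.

Answer: 11

Derivation:
Click 1 (1,2) count=1: revealed 1 new [(1,2)] -> total=1
Click 2 (0,4) count=0: revealed 9 new [(0,1) (0,2) (0,3) (0,4) (0,5) (1,1) (1,3) (1,4) (1,5)] -> total=10
Click 3 (4,2) count=1: revealed 1 new [(4,2)] -> total=11
Click 4 (1,1) count=4: revealed 0 new [(none)] -> total=11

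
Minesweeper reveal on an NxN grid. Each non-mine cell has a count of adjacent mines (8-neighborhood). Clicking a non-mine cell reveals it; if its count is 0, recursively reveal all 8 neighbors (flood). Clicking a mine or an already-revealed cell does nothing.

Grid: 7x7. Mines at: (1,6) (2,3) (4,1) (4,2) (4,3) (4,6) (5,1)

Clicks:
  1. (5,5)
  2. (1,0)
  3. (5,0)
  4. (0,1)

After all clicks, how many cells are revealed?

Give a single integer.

Answer: 20

Derivation:
Click 1 (5,5) count=1: revealed 1 new [(5,5)] -> total=1
Click 2 (1,0) count=0: revealed 18 new [(0,0) (0,1) (0,2) (0,3) (0,4) (0,5) (1,0) (1,1) (1,2) (1,3) (1,4) (1,5) (2,0) (2,1) (2,2) (3,0) (3,1) (3,2)] -> total=19
Click 3 (5,0) count=2: revealed 1 new [(5,0)] -> total=20
Click 4 (0,1) count=0: revealed 0 new [(none)] -> total=20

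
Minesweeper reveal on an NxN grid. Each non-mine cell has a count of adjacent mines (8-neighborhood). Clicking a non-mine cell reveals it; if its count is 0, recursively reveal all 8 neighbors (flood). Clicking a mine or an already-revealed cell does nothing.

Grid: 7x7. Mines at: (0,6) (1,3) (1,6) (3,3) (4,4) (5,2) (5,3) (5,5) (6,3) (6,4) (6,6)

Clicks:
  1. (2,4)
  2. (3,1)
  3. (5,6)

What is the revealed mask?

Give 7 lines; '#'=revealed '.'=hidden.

Click 1 (2,4) count=2: revealed 1 new [(2,4)] -> total=1
Click 2 (3,1) count=0: revealed 19 new [(0,0) (0,1) (0,2) (1,0) (1,1) (1,2) (2,0) (2,1) (2,2) (3,0) (3,1) (3,2) (4,0) (4,1) (4,2) (5,0) (5,1) (6,0) (6,1)] -> total=20
Click 3 (5,6) count=2: revealed 1 new [(5,6)] -> total=21

Answer: ###....
###....
###.#..
###....
###....
##....#
##.....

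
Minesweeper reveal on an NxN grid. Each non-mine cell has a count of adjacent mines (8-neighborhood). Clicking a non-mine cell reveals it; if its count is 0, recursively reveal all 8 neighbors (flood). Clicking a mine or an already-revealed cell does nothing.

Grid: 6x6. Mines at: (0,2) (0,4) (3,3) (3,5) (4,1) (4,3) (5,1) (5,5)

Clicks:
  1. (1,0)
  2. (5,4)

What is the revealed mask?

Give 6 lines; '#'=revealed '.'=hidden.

Click 1 (1,0) count=0: revealed 11 new [(0,0) (0,1) (1,0) (1,1) (1,2) (2,0) (2,1) (2,2) (3,0) (3,1) (3,2)] -> total=11
Click 2 (5,4) count=2: revealed 1 new [(5,4)] -> total=12

Answer: ##....
###...
###...
###...
......
....#.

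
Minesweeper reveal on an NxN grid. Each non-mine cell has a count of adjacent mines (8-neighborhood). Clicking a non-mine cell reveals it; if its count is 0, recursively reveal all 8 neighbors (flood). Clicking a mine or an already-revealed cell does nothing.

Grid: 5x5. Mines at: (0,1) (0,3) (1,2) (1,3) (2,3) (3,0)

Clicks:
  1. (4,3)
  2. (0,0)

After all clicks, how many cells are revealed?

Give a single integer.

Click 1 (4,3) count=0: revealed 8 new [(3,1) (3,2) (3,3) (3,4) (4,1) (4,2) (4,3) (4,4)] -> total=8
Click 2 (0,0) count=1: revealed 1 new [(0,0)] -> total=9

Answer: 9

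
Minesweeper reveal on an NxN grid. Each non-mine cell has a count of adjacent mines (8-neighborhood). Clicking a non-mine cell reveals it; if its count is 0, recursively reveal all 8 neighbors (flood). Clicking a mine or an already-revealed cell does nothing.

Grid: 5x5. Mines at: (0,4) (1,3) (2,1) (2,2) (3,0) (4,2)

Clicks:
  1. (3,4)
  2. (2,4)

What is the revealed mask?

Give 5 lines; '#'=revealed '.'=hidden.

Click 1 (3,4) count=0: revealed 6 new [(2,3) (2,4) (3,3) (3,4) (4,3) (4,4)] -> total=6
Click 2 (2,4) count=1: revealed 0 new [(none)] -> total=6

Answer: .....
.....
...##
...##
...##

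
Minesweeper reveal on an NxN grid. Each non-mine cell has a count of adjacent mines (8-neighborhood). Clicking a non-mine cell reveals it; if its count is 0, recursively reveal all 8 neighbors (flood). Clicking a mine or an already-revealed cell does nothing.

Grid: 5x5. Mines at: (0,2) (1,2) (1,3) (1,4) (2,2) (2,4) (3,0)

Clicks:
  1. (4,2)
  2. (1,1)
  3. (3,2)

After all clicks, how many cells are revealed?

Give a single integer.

Answer: 9

Derivation:
Click 1 (4,2) count=0: revealed 8 new [(3,1) (3,2) (3,3) (3,4) (4,1) (4,2) (4,3) (4,4)] -> total=8
Click 2 (1,1) count=3: revealed 1 new [(1,1)] -> total=9
Click 3 (3,2) count=1: revealed 0 new [(none)] -> total=9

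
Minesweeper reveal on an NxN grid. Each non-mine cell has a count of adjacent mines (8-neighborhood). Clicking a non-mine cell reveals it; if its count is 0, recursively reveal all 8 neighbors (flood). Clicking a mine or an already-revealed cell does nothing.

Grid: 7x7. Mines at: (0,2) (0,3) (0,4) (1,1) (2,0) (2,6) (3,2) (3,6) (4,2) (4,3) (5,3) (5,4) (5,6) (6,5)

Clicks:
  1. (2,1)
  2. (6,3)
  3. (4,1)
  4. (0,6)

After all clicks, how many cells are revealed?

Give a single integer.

Click 1 (2,1) count=3: revealed 1 new [(2,1)] -> total=1
Click 2 (6,3) count=2: revealed 1 new [(6,3)] -> total=2
Click 3 (4,1) count=2: revealed 1 new [(4,1)] -> total=3
Click 4 (0,6) count=0: revealed 4 new [(0,5) (0,6) (1,5) (1,6)] -> total=7

Answer: 7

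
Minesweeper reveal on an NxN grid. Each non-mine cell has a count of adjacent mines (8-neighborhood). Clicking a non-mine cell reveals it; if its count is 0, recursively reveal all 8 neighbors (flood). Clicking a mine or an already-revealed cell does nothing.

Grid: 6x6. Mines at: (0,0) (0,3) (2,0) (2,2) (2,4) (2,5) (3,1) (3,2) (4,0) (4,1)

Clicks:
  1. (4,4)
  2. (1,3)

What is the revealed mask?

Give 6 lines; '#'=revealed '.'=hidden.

Answer: ......
...#..
......
...###
..####
..####

Derivation:
Click 1 (4,4) count=0: revealed 11 new [(3,3) (3,4) (3,5) (4,2) (4,3) (4,4) (4,5) (5,2) (5,3) (5,4) (5,5)] -> total=11
Click 2 (1,3) count=3: revealed 1 new [(1,3)] -> total=12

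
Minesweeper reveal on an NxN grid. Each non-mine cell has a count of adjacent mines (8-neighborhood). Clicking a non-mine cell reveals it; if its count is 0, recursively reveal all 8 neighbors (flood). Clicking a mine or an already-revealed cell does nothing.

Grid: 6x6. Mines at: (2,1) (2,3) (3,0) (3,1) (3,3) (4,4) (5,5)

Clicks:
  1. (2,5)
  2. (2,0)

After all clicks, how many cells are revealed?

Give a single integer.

Click 1 (2,5) count=0: revealed 16 new [(0,0) (0,1) (0,2) (0,3) (0,4) (0,5) (1,0) (1,1) (1,2) (1,3) (1,4) (1,5) (2,4) (2,5) (3,4) (3,5)] -> total=16
Click 2 (2,0) count=3: revealed 1 new [(2,0)] -> total=17

Answer: 17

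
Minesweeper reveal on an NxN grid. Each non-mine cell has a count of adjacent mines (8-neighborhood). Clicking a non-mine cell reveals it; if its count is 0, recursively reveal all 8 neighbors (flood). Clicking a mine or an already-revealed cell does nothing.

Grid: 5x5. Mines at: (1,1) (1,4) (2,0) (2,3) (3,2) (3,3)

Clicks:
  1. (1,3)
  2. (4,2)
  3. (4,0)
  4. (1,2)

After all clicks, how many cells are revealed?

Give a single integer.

Answer: 7

Derivation:
Click 1 (1,3) count=2: revealed 1 new [(1,3)] -> total=1
Click 2 (4,2) count=2: revealed 1 new [(4,2)] -> total=2
Click 3 (4,0) count=0: revealed 4 new [(3,0) (3,1) (4,0) (4,1)] -> total=6
Click 4 (1,2) count=2: revealed 1 new [(1,2)] -> total=7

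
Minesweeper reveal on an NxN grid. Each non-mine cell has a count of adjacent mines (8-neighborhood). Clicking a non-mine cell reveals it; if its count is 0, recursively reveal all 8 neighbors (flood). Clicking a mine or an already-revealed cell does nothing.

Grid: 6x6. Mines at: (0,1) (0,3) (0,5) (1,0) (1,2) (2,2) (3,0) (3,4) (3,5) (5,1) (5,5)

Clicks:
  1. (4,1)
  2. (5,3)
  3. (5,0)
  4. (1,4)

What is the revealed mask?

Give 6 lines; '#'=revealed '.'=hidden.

Click 1 (4,1) count=2: revealed 1 new [(4,1)] -> total=1
Click 2 (5,3) count=0: revealed 6 new [(4,2) (4,3) (4,4) (5,2) (5,3) (5,4)] -> total=7
Click 3 (5,0) count=1: revealed 1 new [(5,0)] -> total=8
Click 4 (1,4) count=2: revealed 1 new [(1,4)] -> total=9

Answer: ......
....#.
......
......
.####.
#.###.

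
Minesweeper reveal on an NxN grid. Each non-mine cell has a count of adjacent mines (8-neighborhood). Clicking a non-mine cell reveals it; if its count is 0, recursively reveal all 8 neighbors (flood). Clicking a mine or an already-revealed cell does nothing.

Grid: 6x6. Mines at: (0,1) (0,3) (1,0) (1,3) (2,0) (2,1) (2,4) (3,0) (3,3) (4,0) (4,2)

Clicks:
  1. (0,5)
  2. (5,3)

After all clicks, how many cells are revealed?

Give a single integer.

Click 1 (0,5) count=0: revealed 4 new [(0,4) (0,5) (1,4) (1,5)] -> total=4
Click 2 (5,3) count=1: revealed 1 new [(5,3)] -> total=5

Answer: 5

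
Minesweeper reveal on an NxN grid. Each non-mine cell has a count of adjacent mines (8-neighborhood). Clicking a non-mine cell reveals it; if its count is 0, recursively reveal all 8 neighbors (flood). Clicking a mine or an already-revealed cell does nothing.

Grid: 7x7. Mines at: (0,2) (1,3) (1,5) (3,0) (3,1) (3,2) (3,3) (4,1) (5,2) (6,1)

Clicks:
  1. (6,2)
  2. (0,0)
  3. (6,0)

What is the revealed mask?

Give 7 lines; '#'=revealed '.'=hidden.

Click 1 (6,2) count=2: revealed 1 new [(6,2)] -> total=1
Click 2 (0,0) count=0: revealed 6 new [(0,0) (0,1) (1,0) (1,1) (2,0) (2,1)] -> total=7
Click 3 (6,0) count=1: revealed 1 new [(6,0)] -> total=8

Answer: ##.....
##.....
##.....
.......
.......
.......
#.#....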